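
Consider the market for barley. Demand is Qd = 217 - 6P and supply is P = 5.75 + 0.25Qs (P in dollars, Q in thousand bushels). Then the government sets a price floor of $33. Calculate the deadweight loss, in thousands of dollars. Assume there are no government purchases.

607.5

Rearranging supply gives Qs = 4P - 23. Without the control the market clears where 217 - 6P = 4P - 23, i.e. P* = 24 and Q* = 73.
The floor of 33 is above the equilibrium price 24, so it binds.
At P = 33: Qd = 217 - 6·33 = 19 and Qs = 4·33 - 23 = 109.
Quantity traded falls to 19. At Q = 19 the demand price is (217 - 19)/6 = 33 and the supply price is (23 + 19)/4 = 10.5.
Deadweight loss = ½ · (33 - 10.5) · (73 - 19) = ½ · 22.5 · 54 = 607.5.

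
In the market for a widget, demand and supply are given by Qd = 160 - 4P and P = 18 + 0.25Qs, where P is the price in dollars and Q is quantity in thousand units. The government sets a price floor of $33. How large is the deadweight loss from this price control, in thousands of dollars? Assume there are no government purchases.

64

Rearranging supply gives Qs = 4P - 72. Without the control the market clears where 160 - 4P = 4P - 72, i.e. P* = 29 and Q* = 44.
Since 33 > 29, the floor is binding.
At P = 33: Qd = 160 - 4·33 = 28 and Qs = 4·33 - 72 = 60.
Quantity traded falls to 28. At Q = 28 the demand price is (160 - 28)/4 = 33 and the supply price is (72 + 28)/4 = 25.
Deadweight loss = ½ · (33 - 25) · (44 - 28) = ½ · 8 · 16 = 64.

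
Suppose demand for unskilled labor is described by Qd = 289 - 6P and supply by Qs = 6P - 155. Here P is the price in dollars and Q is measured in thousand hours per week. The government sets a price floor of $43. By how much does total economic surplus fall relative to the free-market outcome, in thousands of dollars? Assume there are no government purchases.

Equilibrium: 289 - 6P = 6P - 155, so 444 = 12P and P* = 37, Q* = 67.
Since 43 > 37, the floor is binding.
At P = 43: Qd = 289 - 6·43 = 31 and Qs = 6·43 - 155 = 103.
Quantity traded falls to 31. At Q = 31 the demand price is (289 - 31)/6 = 43 and the supply price is (155 + 31)/6 = 31.
Deadweight loss = ½ · (43 - 31) · (67 - 31) = ½ · 12 · 36 = 216.

216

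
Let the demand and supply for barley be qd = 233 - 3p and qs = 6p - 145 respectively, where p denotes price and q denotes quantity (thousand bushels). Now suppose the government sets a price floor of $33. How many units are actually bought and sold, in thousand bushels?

Without the control the market clears where 233 - 3p = 6p - 145, i.e. p* = 42 and q* = 107.
Since 33 is below p* = 42, the floor does not bind and the free-market outcome prevails.

107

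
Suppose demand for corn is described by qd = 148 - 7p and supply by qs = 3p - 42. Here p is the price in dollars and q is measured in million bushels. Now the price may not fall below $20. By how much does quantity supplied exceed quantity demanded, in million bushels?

10

Setting quantity demanded equal to quantity supplied, 148 - 7p = 3p - 42, gives p* = 19 and q* = 15.
Since 20 > 19, the floor is binding.
At p = 20: qd = 148 - 7·20 = 8 and qs = 3·20 - 42 = 18.
Surplus = qs - qd = 18 - 8 = 10.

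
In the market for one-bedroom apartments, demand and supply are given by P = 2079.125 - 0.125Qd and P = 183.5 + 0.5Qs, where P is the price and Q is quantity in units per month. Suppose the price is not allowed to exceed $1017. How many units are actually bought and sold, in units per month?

Rearranging demand gives Qd = 16633 - 8P; rearranging supply gives Qs = 2P - 367. Setting quantity demanded equal to quantity supplied, 16633 - 8P = 2P - 367, gives P* = 1700 and Q* = 3033.
Because the ceiling (1017) lies below the market-clearing price, it is binding.
At P = 1017: Qd = 16633 - 8·1017 = 8497 and Qs = 2·1017 - 367 = 1667.
The quantity actually transacted is the short side, supply: 1667.

1667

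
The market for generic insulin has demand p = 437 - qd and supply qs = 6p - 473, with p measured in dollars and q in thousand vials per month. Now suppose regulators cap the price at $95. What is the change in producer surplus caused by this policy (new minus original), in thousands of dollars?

-7070

Rearranging demand gives qd = 437 - p. Equilibrium: 437 - p = 6p - 473, so 910 = 7p and p* = 130, q* = 307.
The ceiling of 95 is below the equilibrium price 130, so it binds.
At p = 95: qd = 437 - 95 = 342 and qs = 6·95 - 473 = 97.
Producer surplus without the control is ½ · (130 - 473/6) · 307 = 94249/12.
With the ceiling, producers sell 97 units at 95, so PS = ½ · (95 - 473/6) · 97 = 9409/12.
Change in producer surplus = 9409/12 - 94249/12 = -7070.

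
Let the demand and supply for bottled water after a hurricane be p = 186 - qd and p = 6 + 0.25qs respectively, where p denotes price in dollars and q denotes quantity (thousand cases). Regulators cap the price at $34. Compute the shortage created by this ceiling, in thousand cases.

40

Rearranging demand gives qd = 186 - p; rearranging supply gives qs = 4p - 24. Setting quantity demanded equal to quantity supplied, 186 - p = 4p - 24, gives p* = 42 and q* = 144.
The ceiling of 34 is below the equilibrium price 42, so it binds.
At p = 34: qd = 186 - 34 = 152 and qs = 4·34 - 24 = 112.
Shortage = qd - qs = 152 - 112 = 40.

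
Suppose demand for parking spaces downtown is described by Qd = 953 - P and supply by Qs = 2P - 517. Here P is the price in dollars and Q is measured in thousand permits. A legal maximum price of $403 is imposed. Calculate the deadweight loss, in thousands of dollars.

22707

In a free market, 953 - P = 2P - 517 gives the equilibrium P* = 490, Q* = 463.
Since 403 < 490, the ceiling is binding.
At P = 403: Qd = 953 - 403 = 550 and Qs = 2·403 - 517 = 289.
Quantity traded falls to 289. At Q = 289 the demand price is 953 - 289 = 664 and the supply price is (517 + 289)/2 = 403.
Deadweight loss = ½ · (664 - 403) · (463 - 289) = ½ · 261 · 174 = 22707.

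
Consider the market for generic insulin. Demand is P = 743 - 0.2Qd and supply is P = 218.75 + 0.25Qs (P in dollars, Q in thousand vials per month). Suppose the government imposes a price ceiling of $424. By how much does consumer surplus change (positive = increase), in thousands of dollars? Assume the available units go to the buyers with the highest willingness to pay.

Rearranging demand gives Qd = 3715 - 5P; rearranging supply gives Qs = 4P - 875. Setting quantity demanded equal to quantity supplied, 3715 - 5P = 4P - 875, gives P* = 510 and Q* = 1165.
Because the ceiling (424) lies below the market-clearing price, it is binding.
At P = 424: Qd = 3715 - 5·424 = 1595 and Qs = 4·424 - 875 = 821.
Consumer surplus without the control is ½ · (743 - 510) · 1165 = 135722.5.
With the ceiling, 821 units are sold at 424 (assume they go to the highest-value buyers). The demand price at Q = 821 is 578.8, so CS = ½ · [(743 - 424) + (578.8 - 424)] · 821 = 194494.9.
Change in consumer surplus = 194494.9 - 135722.5 = 58772.4.

58772.4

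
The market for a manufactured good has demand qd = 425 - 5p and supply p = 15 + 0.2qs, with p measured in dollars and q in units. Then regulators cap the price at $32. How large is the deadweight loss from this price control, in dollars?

1620

Rearranging supply gives qs = 5p - 75. Equilibrium: 425 - 5p = 5p - 75, so 500 = 10p and p* = 50, q* = 175.
The ceiling of 32 is below the equilibrium price 50, so it binds.
At p = 32: qd = 425 - 5·32 = 265 and qs = 5·32 - 75 = 85.
Quantity traded falls to 85. At q = 85 the demand price is (425 - 85)/5 = 68 and the supply price is (75 + 85)/5 = 32.
Deadweight loss = ½ · (68 - 32) · (175 - 85) = ½ · 36 · 90 = 1620.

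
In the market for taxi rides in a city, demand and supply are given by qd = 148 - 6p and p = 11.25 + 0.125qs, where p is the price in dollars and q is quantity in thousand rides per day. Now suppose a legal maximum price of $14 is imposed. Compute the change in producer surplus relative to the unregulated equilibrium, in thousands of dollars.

Rearranging supply gives qs = 8p - 90. Without the control the market clears where 148 - 6p = 8p - 90, i.e. p* = 17 and q* = 46.
Because the ceiling (14) lies below the market-clearing price, it is binding.
At p = 14: qd = 148 - 6·14 = 64 and qs = 8·14 - 90 = 22.
Producer surplus without the control is ½ · (17 - 11.25) · 46 = 132.25.
With the ceiling, producers sell 22 units at 14, so PS = ½ · (14 - 11.25) · 22 = 30.25.
Change in producer surplus = 30.25 - 132.25 = -102.

-102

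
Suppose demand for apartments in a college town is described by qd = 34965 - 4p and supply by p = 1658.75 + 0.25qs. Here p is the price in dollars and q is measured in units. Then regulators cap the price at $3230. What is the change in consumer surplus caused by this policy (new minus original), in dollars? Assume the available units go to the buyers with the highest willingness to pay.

Rearranging supply gives qs = 4p - 6635. In a free market, 34965 - 4p = 4p - 6635 gives the equilibrium p* = 5200, q* = 14165.
The ceiling of 3230 is below the equilibrium price 5200, so it binds.
At p = 3230: qd = 34965 - 4·3230 = 22045 and qs = 4·3230 - 6635 = 6285.
Consumer surplus without the control is ½ · (8741.25 - 5200) · 14165 = 25080903.125.
With the ceiling, 6285 units are sold at 3230 (assume they go to the highest-value buyers). The demand price at q = 6285 is 7170, so CS = ½ · [(8741.25 - 3230) + (7170 - 3230)] · 6285 = 29700553.125.
Change in consumer surplus = 29700553.125 - 25080903.125 = 4619650.

4619650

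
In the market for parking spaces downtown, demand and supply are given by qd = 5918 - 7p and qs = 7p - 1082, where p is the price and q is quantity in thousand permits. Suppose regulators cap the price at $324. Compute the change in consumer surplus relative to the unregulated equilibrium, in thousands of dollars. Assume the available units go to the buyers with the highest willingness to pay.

Setting quantity demanded equal to quantity supplied, 5918 - 7p = 7p - 1082, gives p* = 500 and q* = 2418.
Since 324 < 500, the ceiling is binding.
At p = 324: qd = 5918 - 7·324 = 3650 and qs = 7·324 - 1082 = 1186.
Consumer surplus without the control is ½ · (5918/7 - 500) · 2418 = 2923362/7.
With the ceiling, 1186 units are sold at 324 (assume they go to the highest-value buyers). The demand price at q = 1186 is 676, so CS = ½ · [(5918/7 - 324) + (676 - 324)] · 1186 = 3625602/7.
Change in consumer surplus = 3625602/7 - 2923362/7 = 100320.

100320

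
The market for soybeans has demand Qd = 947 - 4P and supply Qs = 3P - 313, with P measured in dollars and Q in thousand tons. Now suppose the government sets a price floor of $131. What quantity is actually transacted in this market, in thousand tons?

Equilibrium: 947 - 4P = 3P - 313, so 1260 = 7P and P* = 180, Q* = 227.
The floor of 131 is below the equilibrium price 180, so it is not binding; the market clears at P* = 180, Q* = 227.

227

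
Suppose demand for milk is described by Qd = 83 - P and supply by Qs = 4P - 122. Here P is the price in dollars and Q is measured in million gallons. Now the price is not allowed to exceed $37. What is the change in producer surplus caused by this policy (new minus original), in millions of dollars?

-136

Without the control the market clears where 83 - P = 4P - 122, i.e. P* = 41 and Q* = 42.
The ceiling of 37 is below the equilibrium price 41, so it binds.
At P = 37: Qd = 83 - 37 = 46 and Qs = 4·37 - 122 = 26.
Producer surplus without the control is ½ · (41 - 30.5) · 42 = 220.5.
With the ceiling, producers sell 26 units at 37, so PS = ½ · (37 - 30.5) · 26 = 84.5.
Change in producer surplus = 84.5 - 220.5 = -136.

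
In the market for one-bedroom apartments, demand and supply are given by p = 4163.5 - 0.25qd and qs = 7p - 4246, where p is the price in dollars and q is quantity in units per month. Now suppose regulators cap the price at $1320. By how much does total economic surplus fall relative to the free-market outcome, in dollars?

Rearranging demand gives qd = 16654 - 4p. Setting quantity demanded equal to quantity supplied, 16654 - 4p = 7p - 4246, gives p* = 1900 and q* = 9054.
Since 1320 < 1900, the ceiling is binding.
At p = 1320: qd = 16654 - 4·1320 = 11374 and qs = 7·1320 - 4246 = 4994.
Quantity traded falls to 4994. At q = 4994 the demand price is (16654 - 4994)/4 = 2915 and the supply price is (4246 + 4994)/7 = 1320.
Deadweight loss = ½ · (2915 - 1320) · (9054 - 4994) = ½ · 1595 · 4060 = 3237850.

3237850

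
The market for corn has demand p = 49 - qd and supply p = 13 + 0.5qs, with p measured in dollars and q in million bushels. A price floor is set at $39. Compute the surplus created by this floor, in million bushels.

42

Rearranging demand gives qd = 49 - p; rearranging supply gives qs = 2p - 26. Equilibrium: 49 - p = 2p - 26, so 75 = 3p and p* = 25, q* = 24.
The floor of 39 is above the equilibrium price 25, so it binds.
At p = 39: qd = 49 - 39 = 10 and qs = 2·39 - 26 = 52.
Surplus = qs - qd = 52 - 10 = 42.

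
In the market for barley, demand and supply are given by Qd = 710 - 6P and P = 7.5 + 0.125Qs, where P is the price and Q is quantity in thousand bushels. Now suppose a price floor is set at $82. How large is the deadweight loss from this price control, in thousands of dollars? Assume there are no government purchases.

Rearranging supply gives Qs = 8P - 60. Setting quantity demanded equal to quantity supplied, 710 - 6P = 8P - 60, gives P* = 55 and Q* = 380.
Because the floor (82) lies above the market-clearing price, it is binding.
At P = 82: Qd = 710 - 6·82 = 218 and Qs = 8·82 - 60 = 596.
Quantity traded falls to 218. At Q = 218 the demand price is (710 - 218)/6 = 82 and the supply price is (60 + 218)/8 = 34.75.
Deadweight loss = ½ · (82 - 34.75) · (380 - 218) = ½ · 47.25 · 162 = 3827.25.

3827.25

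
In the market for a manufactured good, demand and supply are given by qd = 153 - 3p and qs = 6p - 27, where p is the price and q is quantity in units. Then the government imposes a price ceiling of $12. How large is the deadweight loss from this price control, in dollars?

576

Equilibrium: 153 - 3p = 6p - 27, so 180 = 9p and p* = 20, q* = 93.
Because the ceiling (12) lies below the market-clearing price, it is binding.
At p = 12: qd = 153 - 3·12 = 117 and qs = 6·12 - 27 = 45.
Quantity traded falls to 45. At q = 45 the demand price is (153 - 45)/3 = 36 and the supply price is (27 + 45)/6 = 12.
Deadweight loss = ½ · (36 - 12) · (93 - 45) = ½ · 24 · 48 = 576.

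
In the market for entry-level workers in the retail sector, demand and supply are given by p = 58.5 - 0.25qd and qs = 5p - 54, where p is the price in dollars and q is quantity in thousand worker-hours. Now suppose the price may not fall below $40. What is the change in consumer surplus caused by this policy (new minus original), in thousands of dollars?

Rearranging demand gives qd = 234 - 4p. Setting quantity demanded equal to quantity supplied, 234 - 4p = 5p - 54, gives p* = 32 and q* = 106.
The floor of 40 is above the equilibrium price 32, so it binds.
At p = 40: qd = 234 - 4·40 = 74 and qs = 5·40 - 54 = 146.
Consumer surplus without the control is ½ · (58.5 - 32) · 106 = 1404.5.
With the floor, consumers buy 74 units at 40, so CS = ½ · (58.5 - 40) · 74 = 684.5.
Change in consumer surplus = 684.5 - 1404.5 = -720.

-720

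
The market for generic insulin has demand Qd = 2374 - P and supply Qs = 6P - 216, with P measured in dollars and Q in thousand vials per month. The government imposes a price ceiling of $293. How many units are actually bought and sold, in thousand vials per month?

Without the control the market clears where 2374 - P = 6P - 216, i.e. P* = 370 and Q* = 2004.
Because the ceiling (293) lies below the market-clearing price, it is binding.
At P = 293: Qd = 2374 - 293 = 2081 and Qs = 6·293 - 216 = 1542.
The quantity actually transacted is the short side, supply: 1542.

1542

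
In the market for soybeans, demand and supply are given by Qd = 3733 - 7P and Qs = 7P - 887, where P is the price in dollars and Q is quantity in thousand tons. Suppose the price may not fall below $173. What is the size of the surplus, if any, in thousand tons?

Setting quantity demanded equal to quantity supplied, 3733 - 7P = 7P - 887, gives P* = 330 and Q* = 1423.
Since 173 is below P* = 330, the floor does not bind and the free-market outcome prevails.
Since the control does not bind, there is no surplus.

0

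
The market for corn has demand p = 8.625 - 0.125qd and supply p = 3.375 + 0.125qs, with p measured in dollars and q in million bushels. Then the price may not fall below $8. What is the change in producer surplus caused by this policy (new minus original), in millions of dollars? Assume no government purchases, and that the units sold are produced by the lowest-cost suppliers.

-6

Rearranging demand gives qd = 69 - 8p; rearranging supply gives qs = 8p - 27. Without the control the market clears where 69 - 8p = 8p - 27, i.e. p* = 6 and q* = 21.
Since 8 > 6, the floor is binding.
At p = 8: qd = 69 - 8·8 = 5 and qs = 8·8 - 27 = 37.
Producer surplus without the control is ½ · (6 - 3.375) · 21 = 27.5625.
With the floor, 5 units are sold at 8. The supply price at q = 5 is 4, so PS = ½ · [(8 - 3.375) + (8 - 4)] · 5 = 21.5625.
Change in producer surplus = 21.5625 - 27.5625 = -6.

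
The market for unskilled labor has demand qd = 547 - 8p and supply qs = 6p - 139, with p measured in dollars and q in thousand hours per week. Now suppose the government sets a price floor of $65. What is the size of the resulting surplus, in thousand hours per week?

224

Equilibrium: 547 - 8p = 6p - 139, so 686 = 14p and p* = 49, q* = 155.
Since 65 > 49, the floor is binding.
At p = 65: qd = 547 - 8·65 = 27 and qs = 6·65 - 139 = 251.
Surplus = qs - qd = 251 - 27 = 224.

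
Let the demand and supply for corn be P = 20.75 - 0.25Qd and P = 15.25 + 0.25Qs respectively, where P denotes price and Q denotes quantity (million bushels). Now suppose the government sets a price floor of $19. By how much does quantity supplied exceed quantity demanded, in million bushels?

8

Rearranging demand gives Qd = 83 - 4P; rearranging supply gives Qs = 4P - 61. Setting quantity demanded equal to quantity supplied, 83 - 4P = 4P - 61, gives P* = 18 and Q* = 11.
Because the floor (19) lies above the market-clearing price, it is binding.
At P = 19: Qd = 83 - 4·19 = 7 and Qs = 4·19 - 61 = 15.
Surplus = Qs - Qd = 15 - 7 = 8.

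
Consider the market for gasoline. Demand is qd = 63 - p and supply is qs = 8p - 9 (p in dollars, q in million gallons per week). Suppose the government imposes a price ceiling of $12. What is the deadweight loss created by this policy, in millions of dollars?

0

Setting quantity demanded equal to quantity supplied, 63 - p = 8p - 9, gives p* = 8 and q* = 55.
The ceiling of 12 is above the equilibrium price 8, so it is not binding; the market clears at p* = 8, q* = 55.
Since the control does not bind, no trades are prevented and deadweight loss is zero.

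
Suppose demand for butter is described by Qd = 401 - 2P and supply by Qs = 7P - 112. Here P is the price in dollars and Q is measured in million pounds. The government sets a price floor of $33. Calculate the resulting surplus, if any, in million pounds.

0

Setting quantity demanded equal to quantity supplied, 401 - 2P = 7P - 112, gives P* = 57 and Q* = 287.
The floor of 33 is below the equilibrium price 57, so it is not binding; the market clears at P* = 57, Q* = 287.
Since the control does not bind, there is no surplus.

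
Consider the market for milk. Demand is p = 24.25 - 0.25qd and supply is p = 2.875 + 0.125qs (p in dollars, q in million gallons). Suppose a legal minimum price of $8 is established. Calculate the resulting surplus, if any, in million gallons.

0

Rearranging demand gives qd = 97 - 4p; rearranging supply gives qs = 8p - 23. Setting quantity demanded equal to quantity supplied, 97 - 4p = 8p - 23, gives p* = 10 and q* = 57.
Since 8 is below p* = 10, the floor does not bind and the free-market outcome prevails.
Since the control does not bind, there is no surplus.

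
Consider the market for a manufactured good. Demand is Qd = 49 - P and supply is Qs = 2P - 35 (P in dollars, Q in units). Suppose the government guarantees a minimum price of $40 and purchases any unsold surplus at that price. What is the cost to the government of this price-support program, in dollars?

1440

Without the control the market clears where 49 - P = 2P - 35, i.e. P* = 28 and Q* = 21.
The floor of 40 is above the equilibrium price 28, so it binds.
At P = 40: Qd = 49 - 40 = 9 and Qs = 2·40 - 35 = 45.
Surplus = Qs - Qd = 36.
Government expenditure = surplus × support price = 36 × 40 = 1440.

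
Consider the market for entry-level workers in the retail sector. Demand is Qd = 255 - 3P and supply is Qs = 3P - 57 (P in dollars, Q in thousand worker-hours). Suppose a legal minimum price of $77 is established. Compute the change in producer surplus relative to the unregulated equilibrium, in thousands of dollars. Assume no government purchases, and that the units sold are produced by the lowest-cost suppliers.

-337.5

Equilibrium: 255 - 3P = 3P - 57, so 312 = 6P and P* = 52, Q* = 99.
Since 77 > 52, the floor is binding.
At P = 77: Qd = 255 - 3·77 = 24 and Qs = 3·77 - 57 = 174.
Producer surplus without the control is ½ · (52 - 19) · 99 = 1633.5.
With the floor, 24 units are sold at 77. The supply price at Q = 24 is 27, so PS = ½ · [(77 - 19) + (77 - 27)] · 24 = 1296.
Change in producer surplus = 1296 - 1633.5 = -337.5.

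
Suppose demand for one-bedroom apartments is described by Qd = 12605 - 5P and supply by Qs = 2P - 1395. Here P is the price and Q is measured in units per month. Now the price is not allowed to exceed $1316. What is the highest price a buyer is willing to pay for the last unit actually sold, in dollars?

In a free market, 12605 - 5P = 2P - 1395 gives the equilibrium P* = 2000, Q* = 2605.
The ceiling of 1316 is below the equilibrium price 2000, so it binds.
At P = 1316: Qd = 12605 - 5·1316 = 6025 and Qs = 2·1316 - 1395 = 1237.
Only 1237 units reach the market. On the demand curve, the marginal buyer's willingness to pay at Q = 1237 is (12605 - 1237)/5 = 2273.6.

2273.6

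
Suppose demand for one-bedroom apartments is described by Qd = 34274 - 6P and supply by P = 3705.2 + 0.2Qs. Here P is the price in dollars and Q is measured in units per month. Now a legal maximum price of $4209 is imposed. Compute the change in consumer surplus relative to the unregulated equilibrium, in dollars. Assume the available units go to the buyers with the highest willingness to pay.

761060.25

Rearranging supply gives Qs = 5P - 18526. Without the control the market clears where 34274 - 6P = 5P - 18526, i.e. P* = 4800 and Q* = 5474.
Because the ceiling (4209) lies below the market-clearing price, it is binding.
At P = 4209: Qd = 34274 - 6·4209 = 9020 and Qs = 5·4209 - 18526 = 2519.
Consumer surplus without the control is ½ · (17137/3 - 4800) · 5474 = 7491169/3.
With the ceiling, 2519 units are sold at 4209 (assume they go to the highest-value buyers). The demand price at Q = 2519 is 5292.5, so CS = ½ · [(17137/3 - 4209) + (5292.5 - 4209)] · 2519 = 39097399/12.
Change in consumer surplus = 39097399/12 - 7491169/3 = 761060.25.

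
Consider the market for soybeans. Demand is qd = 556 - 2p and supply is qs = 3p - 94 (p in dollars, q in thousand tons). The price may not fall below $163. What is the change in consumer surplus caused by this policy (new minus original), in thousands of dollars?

Equilibrium: 556 - 2p = 3p - 94, so 650 = 5p and p* = 130, q* = 296.
The floor of 163 is above the equilibrium price 130, so it binds.
At p = 163: qd = 556 - 2·163 = 230 and qs = 3·163 - 94 = 395.
Consumer surplus without the control is ½ · (278 - 130) · 296 = 21904.
With the floor, consumers buy 230 units at 163, so CS = ½ · (278 - 163) · 230 = 13225.
Change in consumer surplus = 13225 - 21904 = -8679.

-8679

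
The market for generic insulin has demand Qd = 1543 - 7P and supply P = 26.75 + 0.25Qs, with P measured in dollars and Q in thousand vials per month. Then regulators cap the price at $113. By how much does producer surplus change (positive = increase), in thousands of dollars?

Rearranging supply gives Qs = 4P - 107. In a free market, 1543 - 7P = 4P - 107 gives the equilibrium P* = 150, Q* = 493.
Because the ceiling (113) lies below the market-clearing price, it is binding.
At P = 113: Qd = 1543 - 7·113 = 752 and Qs = 4·113 - 107 = 345.
Producer surplus without the control is ½ · (150 - 26.75) · 493 = 30381.125.
With the ceiling, producers sell 345 units at 113, so PS = ½ · (113 - 26.75) · 345 = 14878.125.
Change in producer surplus = 14878.125 - 30381.125 = -15503.

-15503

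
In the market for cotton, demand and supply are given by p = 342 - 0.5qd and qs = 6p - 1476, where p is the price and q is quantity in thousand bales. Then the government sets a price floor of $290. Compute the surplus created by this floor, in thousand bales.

Rearranging demand gives qd = 684 - 2p. In a free market, 684 - 2p = 6p - 1476 gives the equilibrium p* = 270, q* = 144.
The floor of 290 is above the equilibrium price 270, so it binds.
At p = 290: qd = 684 - 2·290 = 104 and qs = 6·290 - 1476 = 264.
Surplus = qs - qd = 264 - 104 = 160.

160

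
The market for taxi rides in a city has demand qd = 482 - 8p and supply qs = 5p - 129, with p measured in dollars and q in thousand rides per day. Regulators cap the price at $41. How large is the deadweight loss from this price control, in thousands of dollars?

146.25

Without the control the market clears where 482 - 8p = 5p - 129, i.e. p* = 47 and q* = 106.
Because the ceiling (41) lies below the market-clearing price, it is binding.
At p = 41: qd = 482 - 8·41 = 154 and qs = 5·41 - 129 = 76.
Quantity traded falls to 76. At q = 76 the demand price is (482 - 76)/8 = 50.75 and the supply price is (129 + 76)/5 = 41.
Deadweight loss = ½ · (50.75 - 41) · (106 - 76) = ½ · 9.75 · 30 = 146.25.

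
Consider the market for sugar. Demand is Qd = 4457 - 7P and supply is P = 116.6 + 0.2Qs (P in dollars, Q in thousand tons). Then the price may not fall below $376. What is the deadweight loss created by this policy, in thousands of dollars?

Rearranging supply gives Qs = 5P - 583. In a free market, 4457 - 7P = 5P - 583 gives the equilibrium P* = 420, Q* = 1517.
Since 376 is below P* = 420, the floor does not bind and the free-market outcome prevails.
Since the control does not bind, no trades are prevented and deadweight loss is zero.

0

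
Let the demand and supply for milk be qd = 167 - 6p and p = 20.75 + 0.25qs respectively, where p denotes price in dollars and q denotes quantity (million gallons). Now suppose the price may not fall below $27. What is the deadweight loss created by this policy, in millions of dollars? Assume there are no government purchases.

Rearranging supply gives qs = 4p - 83. Without the control the market clears where 167 - 6p = 4p - 83, i.e. p* = 25 and q* = 17.
Since 27 > 25, the floor is binding.
At p = 27: qd = 167 - 6·27 = 5 and qs = 4·27 - 83 = 25.
Quantity traded falls to 5. At q = 5 the demand price is (167 - 5)/6 = 27 and the supply price is (83 + 5)/4 = 22.
Deadweight loss = ½ · (27 - 22) · (17 - 5) = ½ · 5 · 12 = 30.

30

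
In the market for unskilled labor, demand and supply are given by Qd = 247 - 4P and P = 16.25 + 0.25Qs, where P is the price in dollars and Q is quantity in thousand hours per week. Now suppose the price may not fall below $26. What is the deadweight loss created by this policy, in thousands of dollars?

Rearranging supply gives Qs = 4P - 65. In a free market, 247 - 4P = 4P - 65 gives the equilibrium P* = 39, Q* = 91.
Since 26 is below P* = 39, the floor does not bind and the free-market outcome prevails.
Since the control does not bind, no trades are prevented and deadweight loss is zero.

0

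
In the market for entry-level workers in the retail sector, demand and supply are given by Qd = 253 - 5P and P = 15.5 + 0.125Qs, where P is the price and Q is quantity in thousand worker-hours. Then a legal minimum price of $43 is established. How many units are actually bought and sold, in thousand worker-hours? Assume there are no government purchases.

38

Rearranging supply gives Qs = 8P - 124. Equilibrium: 253 - 5P = 8P - 124, so 377 = 13P and P* = 29, Q* = 108.
The floor of 43 is above the equilibrium price 29, so it binds.
At P = 43: Qd = 253 - 5·43 = 38 and Qs = 8·43 - 124 = 220.
The quantity actually transacted is the short side, demand: 38.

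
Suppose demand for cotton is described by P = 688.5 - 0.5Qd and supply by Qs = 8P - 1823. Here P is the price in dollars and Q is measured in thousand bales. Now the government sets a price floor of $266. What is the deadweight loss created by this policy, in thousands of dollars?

Rearranging demand gives Qd = 1377 - 2P. Equilibrium: 1377 - 2P = 8P - 1823, so 3200 = 10P and P* = 320, Q* = 737.
Since 266 is below P* = 320, the floor does not bind and the free-market outcome prevails.
Since the control does not bind, no trades are prevented and deadweight loss is zero.

0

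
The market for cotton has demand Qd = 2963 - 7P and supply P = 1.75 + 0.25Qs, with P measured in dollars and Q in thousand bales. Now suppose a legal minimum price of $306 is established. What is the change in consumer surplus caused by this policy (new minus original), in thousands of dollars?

-34092

Rearranging supply gives Qs = 4P - 7. Setting quantity demanded equal to quantity supplied, 2963 - 7P = 4P - 7, gives P* = 270 and Q* = 1073.
The floor of 306 is above the equilibrium price 270, so it binds.
At P = 306: Qd = 2963 - 7·306 = 821 and Qs = 4·306 - 7 = 1217.
Consumer surplus without the control is ½ · (2963/7 - 270) · 1073 = 1151329/14.
With the floor, consumers buy 821 units at 306, so CS = ½ · (2963/7 - 306) · 821 = 674041/14.
Change in consumer surplus = 674041/14 - 1151329/14 = -34092.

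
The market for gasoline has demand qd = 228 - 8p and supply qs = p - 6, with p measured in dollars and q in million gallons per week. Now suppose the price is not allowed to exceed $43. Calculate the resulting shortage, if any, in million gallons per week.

0

Without the control the market clears where 228 - 8p = p - 6, i.e. p* = 26 and q* = 20.
The ceiling of 43 is above the equilibrium price 26, so it is not binding; the market clears at p* = 26, q* = 20.
Since the control does not bind, there is no shortage.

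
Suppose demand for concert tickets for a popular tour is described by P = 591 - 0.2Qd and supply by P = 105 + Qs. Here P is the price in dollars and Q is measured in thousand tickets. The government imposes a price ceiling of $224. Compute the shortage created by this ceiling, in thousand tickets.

1716

Rearranging demand gives Qd = 2955 - 5P; rearranging supply gives Qs = P - 105. Equilibrium: 2955 - 5P = P - 105, so 3060 = 6P and P* = 510, Q* = 405.
The ceiling of 224 is below the equilibrium price 510, so it binds.
At P = 224: Qd = 2955 - 5·224 = 1835 and Qs = 224 - 105 = 119.
Shortage = Qd - Qs = 1835 - 119 = 1716.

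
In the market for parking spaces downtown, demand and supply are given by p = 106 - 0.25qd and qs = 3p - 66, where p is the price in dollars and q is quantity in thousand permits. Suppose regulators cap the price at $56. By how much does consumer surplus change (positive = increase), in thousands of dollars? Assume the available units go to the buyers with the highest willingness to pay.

Rearranging demand gives qd = 424 - 4p. Without the control the market clears where 424 - 4p = 3p - 66, i.e. p* = 70 and q* = 144.
Since 56 < 70, the ceiling is binding.
At p = 56: qd = 424 - 4·56 = 200 and qs = 3·56 - 66 = 102.
Consumer surplus without the control is ½ · (106 - 70) · 144 = 2592.
With the ceiling, 102 units are sold at 56 (assume they go to the highest-value buyers). The demand price at q = 102 is 80.5, so CS = ½ · [(106 - 56) + (80.5 - 56)] · 102 = 3799.5.
Change in consumer surplus = 3799.5 - 2592 = 1207.5.

1207.5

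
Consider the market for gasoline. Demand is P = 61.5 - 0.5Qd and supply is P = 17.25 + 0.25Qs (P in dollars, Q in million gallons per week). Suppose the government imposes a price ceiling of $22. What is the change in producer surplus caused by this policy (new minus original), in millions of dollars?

Rearranging demand gives Qd = 123 - 2P; rearranging supply gives Qs = 4P - 69. In a free market, 123 - 2P = 4P - 69 gives the equilibrium P* = 32, Q* = 59.
Because the ceiling (22) lies below the market-clearing price, it is binding.
At P = 22: Qd = 123 - 2·22 = 79 and Qs = 4·22 - 69 = 19.
Producer surplus without the control is ½ · (32 - 17.25) · 59 = 435.125.
With the ceiling, producers sell 19 units at 22, so PS = ½ · (22 - 17.25) · 19 = 45.125.
Change in producer surplus = 45.125 - 435.125 = -390.

-390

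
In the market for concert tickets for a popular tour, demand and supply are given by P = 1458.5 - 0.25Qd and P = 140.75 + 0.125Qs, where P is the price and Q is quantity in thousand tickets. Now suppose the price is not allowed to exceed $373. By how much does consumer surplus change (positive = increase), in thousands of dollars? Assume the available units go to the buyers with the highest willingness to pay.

41814

Rearranging demand gives Qd = 5834 - 4P; rearranging supply gives Qs = 8P - 1126. Without the control the market clears where 5834 - 4P = 8P - 1126, i.e. P* = 580 and Q* = 3514.
Because the ceiling (373) lies below the market-clearing price, it is binding.
At P = 373: Qd = 5834 - 4·373 = 4342 and Qs = 8·373 - 1126 = 1858.
Consumer surplus without the control is ½ · (1458.5 - 580) · 3514 = 1543524.5.
With the ceiling, 1858 units are sold at 373 (assume they go to the highest-value buyers). The demand price at Q = 1858 is 994, so CS = ½ · [(1458.5 - 373) + (994 - 373)] · 1858 = 1585338.5.
Change in consumer surplus = 1585338.5 - 1543524.5 = 41814.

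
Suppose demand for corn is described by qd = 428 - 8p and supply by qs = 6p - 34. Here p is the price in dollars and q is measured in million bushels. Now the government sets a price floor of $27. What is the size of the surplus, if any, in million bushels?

0

Setting quantity demanded equal to quantity supplied, 428 - 8p = 6p - 34, gives p* = 33 and q* = 164.
The floor of 27 is below the equilibrium price 33, so it is not binding; the market clears at p* = 33, q* = 164.
Since the control does not bind, there is no surplus.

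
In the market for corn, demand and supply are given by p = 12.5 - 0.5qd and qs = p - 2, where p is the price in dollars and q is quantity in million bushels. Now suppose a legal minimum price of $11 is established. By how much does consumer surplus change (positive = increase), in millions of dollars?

Rearranging demand gives qd = 25 - 2p. In a free market, 25 - 2p = p - 2 gives the equilibrium p* = 9, q* = 7.
The floor of 11 is above the equilibrium price 9, so it binds.
At p = 11: qd = 25 - 2·11 = 3 and qs = 11 - 2 = 9.
Consumer surplus without the control is ½ · (12.5 - 9) · 7 = 12.25.
With the floor, consumers buy 3 units at 11, so CS = ½ · (12.5 - 11) · 3 = 2.25.
Change in consumer surplus = 2.25 - 12.25 = -10.

-10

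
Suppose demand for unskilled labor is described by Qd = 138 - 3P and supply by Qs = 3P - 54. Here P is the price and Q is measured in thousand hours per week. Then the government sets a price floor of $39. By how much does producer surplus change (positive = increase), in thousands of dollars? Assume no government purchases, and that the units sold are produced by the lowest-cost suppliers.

73.5

Equilibrium: 138 - 3P = 3P - 54, so 192 = 6P and P* = 32, Q* = 42.
The floor of 39 is above the equilibrium price 32, so it binds.
At P = 39: Qd = 138 - 3·39 = 21 and Qs = 3·39 - 54 = 63.
Producer surplus without the control is ½ · (32 - 18) · 42 = 294.
With the floor, 21 units are sold at 39. The supply price at Q = 21 is 25, so PS = ½ · [(39 - 18) + (39 - 25)] · 21 = 367.5.
Change in producer surplus = 367.5 - 294 = 73.5.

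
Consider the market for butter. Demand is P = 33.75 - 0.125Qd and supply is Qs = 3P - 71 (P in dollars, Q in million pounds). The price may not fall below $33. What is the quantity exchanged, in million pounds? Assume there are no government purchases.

Rearranging demand gives Qd = 270 - 8P. Without the control the market clears where 270 - 8P = 3P - 71, i.e. P* = 31 and Q* = 22.
Because the floor (33) lies above the market-clearing price, it is binding.
At P = 33: Qd = 270 - 8·33 = 6 and Qs = 3·33 - 71 = 28.
The quantity actually transacted is the short side, demand: 6.

6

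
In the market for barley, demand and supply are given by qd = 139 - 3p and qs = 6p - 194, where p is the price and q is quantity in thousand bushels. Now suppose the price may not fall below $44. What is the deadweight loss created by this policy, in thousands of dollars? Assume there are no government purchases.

Without the control the market clears where 139 - 3p = 6p - 194, i.e. p* = 37 and q* = 28.
Since 44 > 37, the floor is binding.
At p = 44: qd = 139 - 3·44 = 7 and qs = 6·44 - 194 = 70.
Quantity traded falls to 7. At q = 7 the demand price is (139 - 7)/3 = 44 and the supply price is (194 + 7)/6 = 33.5.
Deadweight loss = ½ · (44 - 33.5) · (28 - 7) = ½ · 10.5 · 21 = 110.25.

110.25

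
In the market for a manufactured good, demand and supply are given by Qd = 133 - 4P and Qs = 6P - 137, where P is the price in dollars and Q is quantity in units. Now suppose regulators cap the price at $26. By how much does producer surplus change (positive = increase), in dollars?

-22

In a free market, 133 - 4P = 6P - 137 gives the equilibrium P* = 27, Q* = 25.
Because the ceiling (26) lies below the market-clearing price, it is binding.
At P = 26: Qd = 133 - 4·26 = 29 and Qs = 6·26 - 137 = 19.
Producer surplus without the control is ½ · (27 - 137/6) · 25 = 625/12.
With the ceiling, producers sell 19 units at 26, so PS = ½ · (26 - 137/6) · 19 = 361/12.
Change in producer surplus = 361/12 - 625/12 = -22.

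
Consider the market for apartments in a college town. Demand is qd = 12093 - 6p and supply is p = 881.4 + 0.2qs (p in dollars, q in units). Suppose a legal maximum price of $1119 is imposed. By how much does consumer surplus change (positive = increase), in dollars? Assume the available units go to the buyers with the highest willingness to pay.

150209.25

Rearranging supply gives qs = 5p - 4407. Equilibrium: 12093 - 6p = 5p - 4407, so 16500 = 11p and p* = 1500, q* = 3093.
Since 1119 < 1500, the ceiling is binding.
At p = 1119: qd = 12093 - 6·1119 = 5379 and qs = 5·1119 - 4407 = 1188.
Consumer surplus without the control is ½ · (2015.5 - 1500) · 3093 = 797220.75.
With the ceiling, 1188 units are sold at 1119 (assume they go to the highest-value buyers). The demand price at q = 1188 is 1817.5, so CS = ½ · [(2015.5 - 1119) + (1817.5 - 1119)] · 1188 = 947430.
Change in consumer surplus = 947430 - 797220.75 = 150209.25.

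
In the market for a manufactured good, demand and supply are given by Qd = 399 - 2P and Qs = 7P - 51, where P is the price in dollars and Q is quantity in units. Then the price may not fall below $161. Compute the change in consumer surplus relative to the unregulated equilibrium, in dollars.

-20868

Equilibrium: 399 - 2P = 7P - 51, so 450 = 9P and P* = 50, Q* = 299.
The floor of 161 is above the equilibrium price 50, so it binds.
At P = 161: Qd = 399 - 2·161 = 77 and Qs = 7·161 - 51 = 1076.
Consumer surplus without the control is ½ · (199.5 - 50) · 299 = 22350.25.
With the floor, consumers buy 77 units at 161, so CS = ½ · (199.5 - 161) · 77 = 1482.25.
Change in consumer surplus = 1482.25 - 22350.25 = -20868.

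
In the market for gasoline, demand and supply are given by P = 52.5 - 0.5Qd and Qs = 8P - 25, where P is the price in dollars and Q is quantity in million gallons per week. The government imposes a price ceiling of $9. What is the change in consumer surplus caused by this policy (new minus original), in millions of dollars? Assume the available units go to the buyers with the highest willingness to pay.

Rearranging demand gives Qd = 105 - 2P. Setting quantity demanded equal to quantity supplied, 105 - 2P = 8P - 25, gives P* = 13 and Q* = 79.
Since 9 < 13, the ceiling is binding.
At P = 9: Qd = 105 - 2·9 = 87 and Qs = 8·9 - 25 = 47.
Consumer surplus without the control is ½ · (52.5 - 13) · 79 = 1560.25.
With the ceiling, 47 units are sold at 9 (assume they go to the highest-value buyers). The demand price at Q = 47 is 29, so CS = ½ · [(52.5 - 9) + (29 - 9)] · 47 = 1492.25.
Change in consumer surplus = 1492.25 - 1560.25 = -68.

-68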